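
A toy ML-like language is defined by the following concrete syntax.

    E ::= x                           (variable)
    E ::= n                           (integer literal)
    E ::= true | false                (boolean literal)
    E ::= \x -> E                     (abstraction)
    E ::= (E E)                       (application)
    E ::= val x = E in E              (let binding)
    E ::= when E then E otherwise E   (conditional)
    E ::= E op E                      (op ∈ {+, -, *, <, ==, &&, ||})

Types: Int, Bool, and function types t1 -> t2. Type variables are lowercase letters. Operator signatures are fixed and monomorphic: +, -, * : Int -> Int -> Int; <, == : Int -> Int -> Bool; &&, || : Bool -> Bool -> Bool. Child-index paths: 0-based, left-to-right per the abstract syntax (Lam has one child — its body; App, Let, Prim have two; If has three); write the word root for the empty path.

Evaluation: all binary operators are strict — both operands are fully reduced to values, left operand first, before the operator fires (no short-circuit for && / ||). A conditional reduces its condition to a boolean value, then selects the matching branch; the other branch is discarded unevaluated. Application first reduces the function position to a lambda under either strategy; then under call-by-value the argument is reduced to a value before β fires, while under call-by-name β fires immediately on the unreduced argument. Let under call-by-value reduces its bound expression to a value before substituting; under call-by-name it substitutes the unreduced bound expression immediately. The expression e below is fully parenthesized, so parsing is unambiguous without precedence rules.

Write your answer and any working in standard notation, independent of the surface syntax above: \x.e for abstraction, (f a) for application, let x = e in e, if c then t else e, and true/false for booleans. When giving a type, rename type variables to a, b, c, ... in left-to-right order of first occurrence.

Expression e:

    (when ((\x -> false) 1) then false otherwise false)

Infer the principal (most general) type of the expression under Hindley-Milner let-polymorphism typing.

Answer: Bool

Trace:
\x._ : a -> Bool
  unify a -> Bool ~ Int -> b
  unify a ~ Int
  unify Bool ~ b
_ _ : Bool
  unify Bool ~ Bool
  unify Bool ~ Bool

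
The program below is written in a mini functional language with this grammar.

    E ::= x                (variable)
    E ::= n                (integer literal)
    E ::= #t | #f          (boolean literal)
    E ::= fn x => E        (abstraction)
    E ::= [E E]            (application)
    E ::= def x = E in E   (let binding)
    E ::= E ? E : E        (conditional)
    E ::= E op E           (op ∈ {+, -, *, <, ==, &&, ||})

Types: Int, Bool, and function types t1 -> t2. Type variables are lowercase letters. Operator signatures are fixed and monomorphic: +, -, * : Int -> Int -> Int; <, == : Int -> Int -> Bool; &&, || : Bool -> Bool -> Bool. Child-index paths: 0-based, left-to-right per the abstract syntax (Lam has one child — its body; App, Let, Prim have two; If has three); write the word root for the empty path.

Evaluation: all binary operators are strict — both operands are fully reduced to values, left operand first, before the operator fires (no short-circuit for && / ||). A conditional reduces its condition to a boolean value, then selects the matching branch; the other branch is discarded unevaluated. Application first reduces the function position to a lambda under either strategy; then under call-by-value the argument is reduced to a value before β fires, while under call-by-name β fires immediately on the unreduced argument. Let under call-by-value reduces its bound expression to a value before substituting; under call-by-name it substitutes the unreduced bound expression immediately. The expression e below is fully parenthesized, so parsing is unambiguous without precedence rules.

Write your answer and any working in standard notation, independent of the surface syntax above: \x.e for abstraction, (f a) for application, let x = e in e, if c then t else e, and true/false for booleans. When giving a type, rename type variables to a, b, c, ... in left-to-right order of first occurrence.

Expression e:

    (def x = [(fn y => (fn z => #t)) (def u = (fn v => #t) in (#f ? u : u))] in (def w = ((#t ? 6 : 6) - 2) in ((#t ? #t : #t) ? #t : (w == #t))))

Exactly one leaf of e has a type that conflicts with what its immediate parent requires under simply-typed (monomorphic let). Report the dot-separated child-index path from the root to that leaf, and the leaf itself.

Working:
\z._ : b -> Bool
\y._ : a -> b -> Bool
\v._ : c -> Bool
let u : c -> Bool
  unify Bool ~ Bool
u : c -> Bool
u : c -> Bool
  unify c -> Bool ~ c -> Bool
  unify c ~ c
  unify Bool ~ Bool
  unify a -> b -> Bool ~ (c -> Bool) -> d
  unify a ~ c -> Bool
  unify b -> Bool ~ d
_ _ : b -> Bool
let x : b -> Bool
  unify Bool ~ Bool
  unify Int ~ Int
  unify Int ~ Int
  unify Int ~ Int
let w : Int
  unify Bool ~ Bool
  unify Bool ~ Bool
  unify Bool ~ Bool
w : Int
  unify Int ~ Int
  unify Bool ~ Int
  FAIL: mismatch Bool ~ Int

Answer: 1.1.2.1 : true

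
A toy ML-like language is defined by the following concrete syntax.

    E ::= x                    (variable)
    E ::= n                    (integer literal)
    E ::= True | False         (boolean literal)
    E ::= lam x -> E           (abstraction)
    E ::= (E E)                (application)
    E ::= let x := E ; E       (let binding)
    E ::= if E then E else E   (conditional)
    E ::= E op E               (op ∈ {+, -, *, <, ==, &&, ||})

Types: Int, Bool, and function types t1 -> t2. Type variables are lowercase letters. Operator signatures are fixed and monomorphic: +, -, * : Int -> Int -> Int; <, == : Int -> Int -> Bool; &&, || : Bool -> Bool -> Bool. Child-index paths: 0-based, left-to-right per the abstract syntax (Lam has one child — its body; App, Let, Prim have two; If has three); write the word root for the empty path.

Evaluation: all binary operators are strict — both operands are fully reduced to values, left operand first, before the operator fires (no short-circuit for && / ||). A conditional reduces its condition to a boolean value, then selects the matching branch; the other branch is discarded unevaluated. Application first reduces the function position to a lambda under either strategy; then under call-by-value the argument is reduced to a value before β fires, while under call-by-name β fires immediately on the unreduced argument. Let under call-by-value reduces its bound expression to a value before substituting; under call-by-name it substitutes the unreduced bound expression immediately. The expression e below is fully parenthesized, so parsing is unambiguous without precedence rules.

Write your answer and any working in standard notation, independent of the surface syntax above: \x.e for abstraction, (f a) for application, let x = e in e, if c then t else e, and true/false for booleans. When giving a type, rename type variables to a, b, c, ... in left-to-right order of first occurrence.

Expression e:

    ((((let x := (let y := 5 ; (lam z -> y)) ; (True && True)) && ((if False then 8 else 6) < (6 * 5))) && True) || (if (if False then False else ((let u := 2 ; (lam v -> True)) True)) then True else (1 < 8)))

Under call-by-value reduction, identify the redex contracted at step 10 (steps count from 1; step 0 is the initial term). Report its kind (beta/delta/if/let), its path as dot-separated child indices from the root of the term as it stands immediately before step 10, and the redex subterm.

Working:
step 0: ((((let x = (let y = 5 in (\z.y)) in (true && true)) && ((if false then 8 else 6) < (6 * 5))) && true) || (if (if false then false else ((let u = 2 in (\v.true)) true)) then true else (1 < 8)))
step 1: [let@0.0.0.0] ((((let x = (\z.5) in (true && true)) && ((if false then 8 else 6) < (6 * 5))) && true) || (if (if false then false else ((let u = 2 in (\v.true)) true)) then true else (1 < 8)))
step 2: [let@0.0.0] ((((true && true) && ((if false then 8 else 6) < (6 * 5))) && true) || (if (if false then false else ((let u = 2 in (\v.true)) true)) then true else (1 < 8)))
step 3: [delta@0.0.0] (((true && ((if false then 8 else 6) < (6 * 5))) && true) || (if (if false then false else ((let u = 2 in (\v.true)) true)) then true else (1 < 8)))
step 4: [if@0.0.1.0] (((true && (6 < (6 * 5))) && true) || (if (if false then false else ((let u = 2 in (\v.true)) true)) then true else (1 < 8)))
step 5: [delta@0.0.1.1] (((true && (6 < 30)) && true) || (if (if false then false else ((let u = 2 in (\v.true)) true)) then true else (1 < 8)))
step 6: [delta@0.0.1] (((true && true) && true) || (if (if false then false else ((let u = 2 in (\v.true)) true)) then true else (1 < 8)))
step 7: [delta@0.0] ((true && true) || (if (if false then false else ((let u = 2 in (\v.true)) true)) then true else (1 < 8)))
step 8: [delta@0] (true || (if (if false then false else ((let u = 2 in (\v.true)) true)) then true else (1 < 8)))
step 9: [if@1.0] (true || (if ((let u = 2 in (\v.true)) true) then true else (1 < 8)))
step 10: [let@1.0.0] (true || (if ((\v.true) true) then true else (1 < 8)))

Answer: let at 1.0.0 : (let u = 2 in (\v.true))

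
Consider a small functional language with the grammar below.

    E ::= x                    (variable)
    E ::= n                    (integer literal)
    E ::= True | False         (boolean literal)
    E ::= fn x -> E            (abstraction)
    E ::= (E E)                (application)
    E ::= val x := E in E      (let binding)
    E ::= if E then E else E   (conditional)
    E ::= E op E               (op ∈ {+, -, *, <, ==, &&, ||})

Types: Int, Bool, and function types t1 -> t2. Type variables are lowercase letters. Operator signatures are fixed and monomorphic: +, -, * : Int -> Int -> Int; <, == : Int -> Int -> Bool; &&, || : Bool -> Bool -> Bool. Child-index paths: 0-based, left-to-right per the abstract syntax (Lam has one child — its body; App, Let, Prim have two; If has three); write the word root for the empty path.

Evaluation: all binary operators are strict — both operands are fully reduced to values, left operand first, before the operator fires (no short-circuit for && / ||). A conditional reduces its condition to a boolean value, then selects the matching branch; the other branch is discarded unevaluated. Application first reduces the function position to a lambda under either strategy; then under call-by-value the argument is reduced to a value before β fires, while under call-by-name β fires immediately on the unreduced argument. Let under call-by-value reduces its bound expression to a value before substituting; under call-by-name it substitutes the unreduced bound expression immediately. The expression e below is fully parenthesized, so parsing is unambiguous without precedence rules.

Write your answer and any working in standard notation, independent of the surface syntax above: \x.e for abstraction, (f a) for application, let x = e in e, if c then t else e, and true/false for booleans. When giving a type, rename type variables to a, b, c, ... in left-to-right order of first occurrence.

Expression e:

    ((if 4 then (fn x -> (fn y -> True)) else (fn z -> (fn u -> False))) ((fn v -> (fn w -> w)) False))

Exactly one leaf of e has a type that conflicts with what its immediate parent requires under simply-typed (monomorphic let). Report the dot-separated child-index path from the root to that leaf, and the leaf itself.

Answer: 0.0 : 4

Working:
  unify Int ~ Bool
  FAIL: mismatch Int ~ Bool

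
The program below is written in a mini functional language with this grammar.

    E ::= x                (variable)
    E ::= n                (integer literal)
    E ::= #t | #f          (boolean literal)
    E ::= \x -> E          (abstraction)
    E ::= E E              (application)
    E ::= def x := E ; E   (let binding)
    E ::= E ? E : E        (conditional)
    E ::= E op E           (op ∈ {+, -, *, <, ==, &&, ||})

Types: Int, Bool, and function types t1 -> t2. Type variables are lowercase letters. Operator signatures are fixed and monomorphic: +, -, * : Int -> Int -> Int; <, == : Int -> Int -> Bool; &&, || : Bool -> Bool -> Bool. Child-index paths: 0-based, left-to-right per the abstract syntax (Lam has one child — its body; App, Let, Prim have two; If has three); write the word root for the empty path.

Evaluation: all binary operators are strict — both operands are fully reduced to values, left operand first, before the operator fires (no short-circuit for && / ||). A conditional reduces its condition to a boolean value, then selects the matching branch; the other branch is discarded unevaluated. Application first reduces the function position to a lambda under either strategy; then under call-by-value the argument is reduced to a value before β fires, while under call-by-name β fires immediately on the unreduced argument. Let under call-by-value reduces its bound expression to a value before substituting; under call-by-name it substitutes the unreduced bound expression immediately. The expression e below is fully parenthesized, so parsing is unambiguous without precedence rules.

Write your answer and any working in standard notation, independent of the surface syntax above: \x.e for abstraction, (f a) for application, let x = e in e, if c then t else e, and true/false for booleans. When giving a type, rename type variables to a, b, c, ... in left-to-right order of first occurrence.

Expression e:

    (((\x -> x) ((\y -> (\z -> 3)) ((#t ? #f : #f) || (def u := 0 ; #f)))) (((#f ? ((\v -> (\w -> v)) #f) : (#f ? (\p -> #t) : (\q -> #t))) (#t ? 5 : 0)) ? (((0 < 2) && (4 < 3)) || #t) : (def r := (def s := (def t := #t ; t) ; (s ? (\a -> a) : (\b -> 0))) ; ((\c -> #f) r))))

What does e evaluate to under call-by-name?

Trace:
step 0: (((\x.x) ((\y.(\z.3)) ((if true then false else false) || (let u = 0 in false)))) (if ((if false then ((\v.(\w.v)) false) else (if false then (\p.true) else (\q.true))) (if true then 5 else 0)) then (((0 < 2) && (4 < 3)) || true) else (let r = (let s = (let t = true in t) in (if s then (\a.a) else (\b.0))) in ((\c.false) r))))
step 1: [beta@0] (((\y.(\z.3)) ((if true then false else false) || (let u = 0 in false))) (if ((if false then ((\v.(\w.v)) false) else (if false then (\p.true) else (\q.true))) (if true then 5 else 0)) then (((0 < 2) && (4 < 3)) || true) else (let r = (let s = (let t = true in t) in (if s then (\a.a) else (\b.0))) in ((\c.false) r))))
step 2: [beta@0] ((\z.3) (if ((if false then ((\v.(\w.v)) false) else (if false then (\p.true) else (\q.true))) (if true then 5 else 0)) then (((0 < 2) && (4 < 3)) || true) else (let r = (let s = (let t = true in t) in (if s then (\a.a) else (\b.0))) in ((\c.false) r))))
step 3: [beta@root] 3

Answer: 3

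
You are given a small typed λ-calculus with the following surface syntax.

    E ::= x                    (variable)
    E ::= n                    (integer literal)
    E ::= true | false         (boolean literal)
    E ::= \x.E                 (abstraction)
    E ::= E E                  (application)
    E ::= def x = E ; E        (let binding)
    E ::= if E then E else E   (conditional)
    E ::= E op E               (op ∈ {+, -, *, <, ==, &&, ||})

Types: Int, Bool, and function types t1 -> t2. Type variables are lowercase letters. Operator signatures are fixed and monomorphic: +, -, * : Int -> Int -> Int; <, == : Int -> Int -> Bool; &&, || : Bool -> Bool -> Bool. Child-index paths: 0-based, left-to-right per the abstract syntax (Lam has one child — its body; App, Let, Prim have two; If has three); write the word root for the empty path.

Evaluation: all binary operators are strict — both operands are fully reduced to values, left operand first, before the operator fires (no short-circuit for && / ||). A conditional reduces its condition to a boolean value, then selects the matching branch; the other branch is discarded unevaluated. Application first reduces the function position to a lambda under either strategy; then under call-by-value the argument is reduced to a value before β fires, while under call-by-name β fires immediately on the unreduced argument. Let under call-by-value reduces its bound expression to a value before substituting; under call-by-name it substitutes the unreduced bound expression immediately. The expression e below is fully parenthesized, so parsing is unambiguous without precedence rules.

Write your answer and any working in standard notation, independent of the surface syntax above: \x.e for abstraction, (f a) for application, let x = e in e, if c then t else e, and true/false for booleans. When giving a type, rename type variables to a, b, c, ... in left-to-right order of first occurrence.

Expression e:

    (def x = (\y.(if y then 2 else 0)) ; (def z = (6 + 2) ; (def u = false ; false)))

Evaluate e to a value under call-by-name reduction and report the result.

Trace:
step 0: (let x = (\y.(if y then 2 else 0)) in (let z = (6 + 2) in (let u = false in false)))
step 1: [let@root] (let z = (6 + 2) in (let u = false in false))
step 2: [let@root] (let u = false in false)
step 3: [let@root] false

Answer: false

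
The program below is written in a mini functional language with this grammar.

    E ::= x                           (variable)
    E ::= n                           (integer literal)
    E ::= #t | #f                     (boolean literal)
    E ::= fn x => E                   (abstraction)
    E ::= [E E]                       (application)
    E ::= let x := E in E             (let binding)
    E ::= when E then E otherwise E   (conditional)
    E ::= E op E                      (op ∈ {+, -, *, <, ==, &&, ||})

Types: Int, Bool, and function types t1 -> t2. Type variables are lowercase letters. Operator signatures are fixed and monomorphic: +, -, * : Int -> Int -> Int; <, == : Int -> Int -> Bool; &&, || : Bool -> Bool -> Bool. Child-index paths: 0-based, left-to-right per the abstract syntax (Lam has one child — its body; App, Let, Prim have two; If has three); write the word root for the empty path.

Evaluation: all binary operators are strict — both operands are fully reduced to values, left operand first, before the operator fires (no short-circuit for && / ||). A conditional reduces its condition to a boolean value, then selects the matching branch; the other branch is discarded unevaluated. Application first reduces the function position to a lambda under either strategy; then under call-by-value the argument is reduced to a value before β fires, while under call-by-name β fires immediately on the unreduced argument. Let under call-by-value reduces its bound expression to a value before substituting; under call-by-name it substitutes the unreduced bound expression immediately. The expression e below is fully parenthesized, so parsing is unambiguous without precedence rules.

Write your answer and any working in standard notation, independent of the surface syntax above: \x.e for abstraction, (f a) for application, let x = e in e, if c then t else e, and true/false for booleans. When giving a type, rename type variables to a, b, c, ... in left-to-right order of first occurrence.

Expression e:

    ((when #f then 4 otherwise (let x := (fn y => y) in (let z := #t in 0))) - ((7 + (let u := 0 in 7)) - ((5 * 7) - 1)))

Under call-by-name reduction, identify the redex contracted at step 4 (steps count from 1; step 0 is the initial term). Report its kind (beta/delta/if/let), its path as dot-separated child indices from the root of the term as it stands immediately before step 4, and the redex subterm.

Answer: let at 1.0.1 : (let u = 0 in 7)

Trace:
step 0: ((if false then 4 else (let x = (\y.y) in (let z = true in 0))) - ((7 + (let u = 0 in 7)) - ((5 * 7) - 1)))
step 1: [if@0] ((let x = (\y.y) in (let z = true in 0)) - ((7 + (let u = 0 in 7)) - ((5 * 7) - 1)))
step 2: [let@0] ((let z = true in 0) - ((7 + (let u = 0 in 7)) - ((5 * 7) - 1)))
step 3: [let@0] (0 - ((7 + (let u = 0 in 7)) - ((5 * 7) - 1)))
step 4: [let@1.0.1] (0 - ((7 + 7) - ((5 * 7) - 1)))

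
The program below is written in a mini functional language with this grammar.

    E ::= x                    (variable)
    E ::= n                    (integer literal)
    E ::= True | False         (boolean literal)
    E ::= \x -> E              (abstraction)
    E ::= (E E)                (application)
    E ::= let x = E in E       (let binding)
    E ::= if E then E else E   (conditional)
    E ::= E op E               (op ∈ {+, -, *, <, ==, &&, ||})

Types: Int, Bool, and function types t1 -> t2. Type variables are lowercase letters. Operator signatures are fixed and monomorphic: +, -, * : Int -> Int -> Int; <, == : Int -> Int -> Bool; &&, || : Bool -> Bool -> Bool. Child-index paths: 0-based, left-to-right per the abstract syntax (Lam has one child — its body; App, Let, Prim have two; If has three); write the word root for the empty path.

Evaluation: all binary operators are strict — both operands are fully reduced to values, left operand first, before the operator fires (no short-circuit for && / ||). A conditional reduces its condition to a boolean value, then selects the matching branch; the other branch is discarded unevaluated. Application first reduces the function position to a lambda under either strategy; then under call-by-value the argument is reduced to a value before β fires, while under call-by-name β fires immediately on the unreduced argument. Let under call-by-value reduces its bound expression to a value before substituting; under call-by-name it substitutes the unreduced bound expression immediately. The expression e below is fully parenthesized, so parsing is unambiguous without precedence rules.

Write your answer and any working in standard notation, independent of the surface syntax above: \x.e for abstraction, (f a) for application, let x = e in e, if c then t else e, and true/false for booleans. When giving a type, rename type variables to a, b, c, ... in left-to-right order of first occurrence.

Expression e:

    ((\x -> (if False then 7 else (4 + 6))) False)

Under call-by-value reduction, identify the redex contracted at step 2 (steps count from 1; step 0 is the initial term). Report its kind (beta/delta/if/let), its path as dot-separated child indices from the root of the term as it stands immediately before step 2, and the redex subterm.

Derivation:
step 0: ((\x.(if false then 7 else (4 + 6))) false)
step 1: [beta@root] (if false then 7 else (4 + 6))
step 2: [if@root] (4 + 6)

Answer: if at root : (if false then 7 else (4 + 6))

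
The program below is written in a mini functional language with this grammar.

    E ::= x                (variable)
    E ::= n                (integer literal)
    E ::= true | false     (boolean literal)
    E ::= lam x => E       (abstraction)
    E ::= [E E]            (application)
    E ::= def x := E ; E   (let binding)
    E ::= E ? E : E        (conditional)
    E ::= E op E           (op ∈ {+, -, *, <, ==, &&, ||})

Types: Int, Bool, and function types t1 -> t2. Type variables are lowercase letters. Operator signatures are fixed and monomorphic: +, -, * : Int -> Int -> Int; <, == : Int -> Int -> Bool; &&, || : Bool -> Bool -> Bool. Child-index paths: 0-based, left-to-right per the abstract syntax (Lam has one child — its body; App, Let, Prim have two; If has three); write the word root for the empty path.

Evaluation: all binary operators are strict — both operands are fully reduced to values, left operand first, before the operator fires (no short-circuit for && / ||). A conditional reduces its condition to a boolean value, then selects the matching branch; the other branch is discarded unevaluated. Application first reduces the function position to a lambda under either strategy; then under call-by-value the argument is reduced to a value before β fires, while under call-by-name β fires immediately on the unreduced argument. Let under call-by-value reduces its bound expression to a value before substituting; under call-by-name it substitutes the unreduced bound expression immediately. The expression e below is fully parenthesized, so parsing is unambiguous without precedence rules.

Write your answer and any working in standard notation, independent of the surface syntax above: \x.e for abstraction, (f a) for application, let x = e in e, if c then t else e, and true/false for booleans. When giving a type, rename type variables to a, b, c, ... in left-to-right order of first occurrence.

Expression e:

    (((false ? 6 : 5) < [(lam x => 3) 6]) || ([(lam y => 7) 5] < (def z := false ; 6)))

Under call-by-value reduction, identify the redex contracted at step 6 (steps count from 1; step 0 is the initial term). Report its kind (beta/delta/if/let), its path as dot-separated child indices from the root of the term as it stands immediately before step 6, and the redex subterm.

Answer: delta at 1 : (7 < 6)

Working:
step 0: (((if false then 6 else 5) < ((\x.3) 6)) || (((\y.7) 5) < (let z = false in 6)))
step 1: [if@0.0] ((5 < ((\x.3) 6)) || (((\y.7) 5) < (let z = false in 6)))
step 2: [beta@0.1] ((5 < 3) || (((\y.7) 5) < (let z = false in 6)))
step 3: [delta@0] (false || (((\y.7) 5) < (let z = false in 6)))
step 4: [beta@1.0] (false || (7 < (let z = false in 6)))
step 5: [let@1.1] (false || (7 < 6))
step 6: [delta@1] (false || false)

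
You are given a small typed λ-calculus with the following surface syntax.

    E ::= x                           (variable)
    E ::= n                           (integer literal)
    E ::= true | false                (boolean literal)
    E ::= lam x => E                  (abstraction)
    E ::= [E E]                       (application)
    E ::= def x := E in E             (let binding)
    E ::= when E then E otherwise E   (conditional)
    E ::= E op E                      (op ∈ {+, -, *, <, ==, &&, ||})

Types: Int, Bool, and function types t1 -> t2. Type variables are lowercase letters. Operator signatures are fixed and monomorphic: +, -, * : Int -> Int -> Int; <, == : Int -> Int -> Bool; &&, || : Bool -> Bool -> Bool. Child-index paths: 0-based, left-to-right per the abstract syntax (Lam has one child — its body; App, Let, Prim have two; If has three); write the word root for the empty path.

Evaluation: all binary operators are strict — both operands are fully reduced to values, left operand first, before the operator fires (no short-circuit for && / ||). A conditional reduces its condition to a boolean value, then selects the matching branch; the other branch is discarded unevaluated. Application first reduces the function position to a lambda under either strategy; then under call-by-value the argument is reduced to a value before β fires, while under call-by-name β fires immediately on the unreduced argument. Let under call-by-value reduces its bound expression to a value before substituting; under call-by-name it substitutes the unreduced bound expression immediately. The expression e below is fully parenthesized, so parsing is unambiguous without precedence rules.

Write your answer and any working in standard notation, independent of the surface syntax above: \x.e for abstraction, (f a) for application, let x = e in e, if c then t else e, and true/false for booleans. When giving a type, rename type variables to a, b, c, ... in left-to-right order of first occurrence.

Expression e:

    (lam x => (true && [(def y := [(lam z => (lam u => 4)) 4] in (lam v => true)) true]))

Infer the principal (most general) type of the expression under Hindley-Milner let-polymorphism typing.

Answer: a -> Bool

Trace:
  unify Bool ~ Bool
\u._ : c -> Int
\z._ : b -> c -> Int
  unify b -> c -> Int ~ Int -> d
  unify b ~ Int
  unify c -> Int ~ d
_ _ : c -> Int
let y : forall. c -> Int
\v._ : e -> Bool
  unify e -> Bool ~ Bool -> f
  unify e ~ Bool
  unify Bool ~ f
_ _ : Bool
  unify Bool ~ Bool
\x._ : a -> Bool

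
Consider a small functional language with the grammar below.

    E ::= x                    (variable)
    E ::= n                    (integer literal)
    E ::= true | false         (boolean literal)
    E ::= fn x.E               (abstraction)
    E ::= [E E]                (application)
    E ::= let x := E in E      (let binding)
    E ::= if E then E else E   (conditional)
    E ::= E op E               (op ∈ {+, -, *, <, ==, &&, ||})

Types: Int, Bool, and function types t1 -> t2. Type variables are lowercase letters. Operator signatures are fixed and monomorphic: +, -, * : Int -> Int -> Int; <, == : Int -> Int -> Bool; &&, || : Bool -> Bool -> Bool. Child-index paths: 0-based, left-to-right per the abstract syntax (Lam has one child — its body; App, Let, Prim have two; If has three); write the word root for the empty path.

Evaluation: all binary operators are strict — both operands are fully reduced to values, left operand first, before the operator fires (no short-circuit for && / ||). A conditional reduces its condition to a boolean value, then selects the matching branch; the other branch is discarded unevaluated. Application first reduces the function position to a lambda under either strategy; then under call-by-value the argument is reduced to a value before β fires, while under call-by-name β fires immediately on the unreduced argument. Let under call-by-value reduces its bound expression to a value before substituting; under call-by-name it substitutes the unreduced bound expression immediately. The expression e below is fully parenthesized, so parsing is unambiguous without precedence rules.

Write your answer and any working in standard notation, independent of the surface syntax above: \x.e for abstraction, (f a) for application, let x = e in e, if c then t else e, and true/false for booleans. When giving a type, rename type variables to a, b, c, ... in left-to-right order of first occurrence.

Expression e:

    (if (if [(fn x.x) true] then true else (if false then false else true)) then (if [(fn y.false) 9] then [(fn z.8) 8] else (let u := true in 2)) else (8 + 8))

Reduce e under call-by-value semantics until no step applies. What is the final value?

Trace:
step 0: (if (if ((\x.x) true) then true else (if false then false else true)) then (if ((\y.false) 9) then ((\z.8) 8) else (let u = true in 2)) else (8 + 8))
step 1: [beta@0.0] (if (if true then true else (if false then false else true)) then (if ((\y.false) 9) then ((\z.8) 8) else (let u = true in 2)) else (8 + 8))
step 2: [if@0] (if true then (if ((\y.false) 9) then ((\z.8) 8) else (let u = true in 2)) else (8 + 8))
step 3: [if@root] (if ((\y.false) 9) then ((\z.8) 8) else (let u = true in 2))
step 4: [beta@0] (if false then ((\z.8) 8) else (let u = true in 2))
step 5: [if@root] (let u = true in 2)
step 6: [let@root] 2

Answer: 2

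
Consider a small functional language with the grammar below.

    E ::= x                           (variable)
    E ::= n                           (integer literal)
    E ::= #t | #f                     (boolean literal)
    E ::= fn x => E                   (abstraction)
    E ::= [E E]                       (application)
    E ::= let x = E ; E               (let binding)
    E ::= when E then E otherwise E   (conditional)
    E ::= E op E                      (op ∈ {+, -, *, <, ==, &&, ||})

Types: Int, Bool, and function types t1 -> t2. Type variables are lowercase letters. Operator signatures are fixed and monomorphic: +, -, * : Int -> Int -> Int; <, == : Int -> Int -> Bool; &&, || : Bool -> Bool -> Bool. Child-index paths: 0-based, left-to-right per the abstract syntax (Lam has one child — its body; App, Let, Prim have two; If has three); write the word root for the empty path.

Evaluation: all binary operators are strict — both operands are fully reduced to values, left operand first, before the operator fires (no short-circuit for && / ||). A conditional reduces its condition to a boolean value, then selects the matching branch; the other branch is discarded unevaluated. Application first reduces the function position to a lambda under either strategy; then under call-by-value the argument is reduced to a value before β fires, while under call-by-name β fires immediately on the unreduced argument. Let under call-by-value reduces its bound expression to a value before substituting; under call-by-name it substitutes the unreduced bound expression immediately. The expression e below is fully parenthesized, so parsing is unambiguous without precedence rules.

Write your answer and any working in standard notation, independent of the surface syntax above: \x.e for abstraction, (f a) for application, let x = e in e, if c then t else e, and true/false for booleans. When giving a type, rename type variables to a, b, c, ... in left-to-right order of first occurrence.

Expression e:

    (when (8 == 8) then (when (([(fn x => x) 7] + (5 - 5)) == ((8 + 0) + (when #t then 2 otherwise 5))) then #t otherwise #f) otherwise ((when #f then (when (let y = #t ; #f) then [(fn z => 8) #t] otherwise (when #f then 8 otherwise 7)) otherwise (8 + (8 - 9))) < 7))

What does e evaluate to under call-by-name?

Answer: false

Working:
step 0: (if (8 == 8) then (if ((((\x.x) 7) + (5 - 5)) == ((8 + 0) + (if true then 2 else 5))) then true else false) else ((if false then (if (let y = true in false) then ((\z.8) true) else (if false then 8 else 7)) else (8 + (8 - 9))) < 7))
step 1: [delta@0] (if true then (if ((((\x.x) 7) + (5 - 5)) == ((8 + 0) + (if true then 2 else 5))) then true else false) else ((if false then (if (let y = true in false) then ((\z.8) true) else (if false then 8 else 7)) else (8 + (8 - 9))) < 7))
step 2: [if@root] (if ((((\x.x) 7) + (5 - 5)) == ((8 + 0) + (if true then 2 else 5))) then true else false)
step 3: [beta@0.0.0] (if ((7 + (5 - 5)) == ((8 + 0) + (if true then 2 else 5))) then true else false)
step 4: [delta@0.0.1] (if ((7 + 0) == ((8 + 0) + (if true then 2 else 5))) then true else false)
step 5: [delta@0.0] (if (7 == ((8 + 0) + (if true then 2 else 5))) then true else false)
step 6: [delta@0.1.0] (if (7 == (8 + (if true then 2 else 5))) then true else false)
step 7: [if@0.1.1] (if (7 == (8 + 2)) then true else false)
step 8: [delta@0.1] (if (7 == 10) then true else false)
step 9: [delta@0] (if false then true else false)
step 10: [if@root] false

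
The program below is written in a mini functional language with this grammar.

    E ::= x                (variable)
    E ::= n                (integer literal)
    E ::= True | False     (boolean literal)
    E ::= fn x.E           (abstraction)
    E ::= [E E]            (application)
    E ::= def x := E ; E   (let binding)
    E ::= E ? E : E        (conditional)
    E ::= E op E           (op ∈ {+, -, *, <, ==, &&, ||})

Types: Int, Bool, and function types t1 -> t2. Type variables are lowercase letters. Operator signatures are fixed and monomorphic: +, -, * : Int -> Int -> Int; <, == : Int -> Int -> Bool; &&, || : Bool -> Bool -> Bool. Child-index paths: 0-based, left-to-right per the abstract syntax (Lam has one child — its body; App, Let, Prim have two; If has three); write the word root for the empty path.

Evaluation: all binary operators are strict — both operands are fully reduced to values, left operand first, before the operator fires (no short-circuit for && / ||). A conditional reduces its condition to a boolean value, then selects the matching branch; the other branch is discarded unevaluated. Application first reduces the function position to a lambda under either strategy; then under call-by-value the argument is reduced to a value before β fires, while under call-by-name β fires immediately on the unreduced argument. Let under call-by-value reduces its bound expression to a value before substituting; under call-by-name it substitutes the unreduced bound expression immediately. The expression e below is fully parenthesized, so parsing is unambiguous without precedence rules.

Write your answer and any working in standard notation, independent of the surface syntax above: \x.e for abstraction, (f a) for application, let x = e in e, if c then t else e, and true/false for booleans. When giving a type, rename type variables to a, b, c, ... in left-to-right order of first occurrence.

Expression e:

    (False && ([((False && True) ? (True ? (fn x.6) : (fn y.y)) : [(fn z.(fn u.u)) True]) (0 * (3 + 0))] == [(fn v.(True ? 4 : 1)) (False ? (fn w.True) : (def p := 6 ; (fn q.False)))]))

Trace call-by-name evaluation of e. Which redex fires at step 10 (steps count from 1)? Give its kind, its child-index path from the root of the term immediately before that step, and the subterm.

Answer: delta at root : (false && false)

Working:
step 0: (false && (((if (false && true) then (if true then (\x.6) else (\y.y)) else ((\z.(\u.u)) true)) (0 * (3 + 0))) == ((\v.(if true then 4 else 1)) (if false then (\w.true) else (let p = 6 in (\q.false))))))
step 1: [delta@1.0.0.0] (false && (((if false then (if true then (\x.6) else (\y.y)) else ((\z.(\u.u)) true)) (0 * (3 + 0))) == ((\v.(if true then 4 else 1)) (if false then (\w.true) else (let p = 6 in (\q.false))))))
step 2: [if@1.0.0] (false && ((((\z.(\u.u)) true) (0 * (3 + 0))) == ((\v.(if true then 4 else 1)) (if false then (\w.true) else (let p = 6 in (\q.false))))))
step 3: [beta@1.0.0] (false && (((\u.u) (0 * (3 + 0))) == ((\v.(if true then 4 else 1)) (if false then (\w.true) else (let p = 6 in (\q.false))))))
step 4: [beta@1.0] (false && ((0 * (3 + 0)) == ((\v.(if true then 4 else 1)) (if false then (\w.true) else (let p = 6 in (\q.false))))))
step 5: [delta@1.0.1] (false && ((0 * 3) == ((\v.(if true then 4 else 1)) (if false then (\w.true) else (let p = 6 in (\q.false))))))
step 6: [delta@1.0] (false && (0 == ((\v.(if true then 4 else 1)) (if false then (\w.true) else (let p = 6 in (\q.false))))))
step 7: [beta@1.1] (false && (0 == (if true then 4 else 1)))
step 8: [if@1.1] (false && (0 == 4))
step 9: [delta@1] (false && false)
step 10: [delta@root] false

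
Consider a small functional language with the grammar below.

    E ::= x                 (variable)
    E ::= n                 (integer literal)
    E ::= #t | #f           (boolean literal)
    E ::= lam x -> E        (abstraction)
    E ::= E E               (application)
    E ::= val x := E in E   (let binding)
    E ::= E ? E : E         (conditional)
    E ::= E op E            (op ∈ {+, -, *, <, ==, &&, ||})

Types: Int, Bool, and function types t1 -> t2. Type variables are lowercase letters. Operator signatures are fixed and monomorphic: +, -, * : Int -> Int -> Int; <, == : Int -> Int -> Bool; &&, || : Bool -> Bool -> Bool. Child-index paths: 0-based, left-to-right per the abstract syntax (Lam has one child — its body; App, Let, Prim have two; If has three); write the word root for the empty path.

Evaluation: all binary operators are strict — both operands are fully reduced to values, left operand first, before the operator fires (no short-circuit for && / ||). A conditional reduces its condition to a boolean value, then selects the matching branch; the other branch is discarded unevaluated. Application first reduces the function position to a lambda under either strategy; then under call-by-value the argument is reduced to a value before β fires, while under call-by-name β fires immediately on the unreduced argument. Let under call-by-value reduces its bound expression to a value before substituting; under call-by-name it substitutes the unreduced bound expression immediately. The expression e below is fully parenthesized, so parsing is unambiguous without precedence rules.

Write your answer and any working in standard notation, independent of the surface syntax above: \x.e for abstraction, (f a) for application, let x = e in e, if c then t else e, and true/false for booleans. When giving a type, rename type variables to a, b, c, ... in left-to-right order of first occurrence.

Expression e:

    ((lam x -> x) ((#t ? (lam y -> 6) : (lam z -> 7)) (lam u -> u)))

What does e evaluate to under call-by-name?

Answer: 6

Trace:
step 0: ((\x.x) ((if true then (\y.6) else (\z.7)) (\u.u)))
step 1: [beta@root] ((if true then (\y.6) else (\z.7)) (\u.u))
step 2: [if@0] ((\y.6) (\u.u))
step 3: [beta@root] 6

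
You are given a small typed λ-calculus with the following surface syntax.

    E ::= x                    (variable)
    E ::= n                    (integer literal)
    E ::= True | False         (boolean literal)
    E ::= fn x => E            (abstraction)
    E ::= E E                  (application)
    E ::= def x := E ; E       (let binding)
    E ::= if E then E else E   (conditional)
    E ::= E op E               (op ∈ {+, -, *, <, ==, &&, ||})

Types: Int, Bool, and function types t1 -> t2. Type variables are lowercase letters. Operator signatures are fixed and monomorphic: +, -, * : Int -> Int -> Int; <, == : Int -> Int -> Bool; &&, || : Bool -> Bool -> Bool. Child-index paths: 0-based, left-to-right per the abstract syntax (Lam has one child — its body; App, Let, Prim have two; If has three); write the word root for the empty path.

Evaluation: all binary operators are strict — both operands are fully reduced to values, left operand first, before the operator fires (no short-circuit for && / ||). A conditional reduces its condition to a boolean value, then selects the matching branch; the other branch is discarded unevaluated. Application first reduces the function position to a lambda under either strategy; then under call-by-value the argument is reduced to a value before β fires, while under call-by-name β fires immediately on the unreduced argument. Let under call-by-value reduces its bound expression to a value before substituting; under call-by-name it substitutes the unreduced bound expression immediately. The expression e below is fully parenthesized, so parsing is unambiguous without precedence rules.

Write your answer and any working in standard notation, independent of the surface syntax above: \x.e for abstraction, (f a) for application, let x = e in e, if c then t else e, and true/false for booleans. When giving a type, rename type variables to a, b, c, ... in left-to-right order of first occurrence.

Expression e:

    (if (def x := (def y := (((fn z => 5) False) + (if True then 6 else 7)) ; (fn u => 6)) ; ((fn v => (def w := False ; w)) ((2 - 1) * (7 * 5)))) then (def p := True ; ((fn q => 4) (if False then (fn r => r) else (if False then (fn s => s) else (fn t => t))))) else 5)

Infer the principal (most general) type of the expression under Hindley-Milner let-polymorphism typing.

Working:
\z._ : a -> Int
  unify a -> Int ~ Bool -> b
  unify a ~ Bool
  unify Int ~ b
_ _ : Int
  unify Int ~ Int
  unify Bool ~ Bool
  unify Int ~ Int
  unify Int ~ Int
let y : Int
\u._ : c -> Int
let x : forall. c -> Int
let w : Bool
w : Bool
\v._ : d -> Bool
  unify Int ~ Int
  unify Int ~ Int
  unify Int ~ Int
  unify Int ~ Int
  unify Int ~ Int
  unify Int ~ Int
  unify d -> Bool ~ Int -> e
  unify d ~ Int
  unify Bool ~ e
_ _ : Bool
  unify Bool ~ Bool
let p : Bool
\q._ : f -> Int
  unify Bool ~ Bool
r : g
\r._ : g -> g
  unify Bool ~ Bool
s : h
\s._ : h -> h
t : i
\t._ : i -> i
  unify h -> h ~ i -> i
  unify h ~ i
  unify i ~ i
  unify g -> g ~ i -> i
  unify g ~ i
  unify i ~ i
  unify f -> Int ~ (i -> i) -> j
  unify f ~ i -> i
  unify Int ~ j
_ _ : Int
  unify Int ~ Int

Answer: Int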